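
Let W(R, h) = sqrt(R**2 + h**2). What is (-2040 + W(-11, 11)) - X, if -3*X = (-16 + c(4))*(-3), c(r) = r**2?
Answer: -2040 + 11*sqrt(2) ≈ -2024.4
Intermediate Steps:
X = 0 (X = -(-16 + 4**2)*(-3)/3 = -(-16 + 16)*(-3)/3 = -0*(-3) = -1/3*0 = 0)
(-2040 + W(-11, 11)) - X = (-2040 + sqrt((-11)**2 + 11**2)) - 1*0 = (-2040 + sqrt(121 + 121)) + 0 = (-2040 + sqrt(242)) + 0 = (-2040 + 11*sqrt(2)) + 0 = -2040 + 11*sqrt(2)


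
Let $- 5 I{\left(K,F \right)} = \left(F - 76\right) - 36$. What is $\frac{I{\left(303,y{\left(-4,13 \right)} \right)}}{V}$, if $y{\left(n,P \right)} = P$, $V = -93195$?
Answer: $- \frac{11}{51775} \approx -0.00021246$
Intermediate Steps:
$I{\left(K,F \right)} = \frac{112}{5} - \frac{F}{5}$ ($I{\left(K,F \right)} = - \frac{\left(F - 76\right) - 36}{5} = - \frac{\left(-76 + F\right) - 36}{5} = - \frac{-112 + F}{5} = \frac{112}{5} - \frac{F}{5}$)
$\frac{I{\left(303,y{\left(-4,13 \right)} \right)}}{V} = \frac{\frac{112}{5} - \frac{13}{5}}{-93195} = \left(\frac{112}{5} - \frac{13}{5}\right) \left(- \frac{1}{93195}\right) = \frac{99}{5} \left(- \frac{1}{93195}\right) = - \frac{11}{51775}$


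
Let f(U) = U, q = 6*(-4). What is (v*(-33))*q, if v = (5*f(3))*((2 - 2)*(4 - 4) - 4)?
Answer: -47520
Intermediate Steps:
q = -24
v = -60 (v = (5*3)*((2 - 2)*(4 - 4) - 4) = 15*(0*0 - 4) = 15*(0 - 4) = 15*(-4) = -60)
(v*(-33))*q = -60*(-33)*(-24) = 1980*(-24) = -47520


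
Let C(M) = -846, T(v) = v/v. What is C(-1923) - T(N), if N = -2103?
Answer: -847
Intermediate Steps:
T(v) = 1
C(-1923) - T(N) = -846 - 1*1 = -846 - 1 = -847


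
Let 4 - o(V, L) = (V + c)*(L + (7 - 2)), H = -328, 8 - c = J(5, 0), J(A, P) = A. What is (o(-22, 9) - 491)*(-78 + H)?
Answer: 89726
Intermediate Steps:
c = 3 (c = 8 - 1*5 = 8 - 5 = 3)
o(V, L) = 4 - (3 + V)*(5 + L) (o(V, L) = 4 - (V + 3)*(L + (7 - 2)) = 4 - (3 + V)*(L + 5) = 4 - (3 + V)*(5 + L))
(o(-22, 9) - 491)*(-78 + H) = ((-11 - 5*(-22) - 3*9 - 1*9*(-22)) - 491)*(-78 - 328) = ((-11 + 110 - 27 + 198) - 491)*(-406) = (270 - 491)*(-406) = -221*(-406) = 89726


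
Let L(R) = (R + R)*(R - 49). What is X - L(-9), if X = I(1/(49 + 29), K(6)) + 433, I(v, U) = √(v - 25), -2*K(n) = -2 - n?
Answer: -611 + I*√152022/78 ≈ -611.0 + 4.9987*I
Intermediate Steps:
K(n) = 1 + n/2 (K(n) = -(-2 - n)/2 = 1 + n/2)
I(v, U) = √(-25 + v)
X = 433 + I*√152022/78 (X = √(-25 + 1/(49 + 29)) + 433 = √(-25 + 1/78) + 433 = √(-1949/78) + 433 = I*√152022/78 + 433 = 433 + I*√152022/78 ≈ 433.0 + 4.9987*I)
L(R) = 2*R*(-49 + R) (L(R) = (2*R)*(-49 + R) = 2*R*(-49 + R))
X - L(-9) = (433 + I*√152022/78) - 2*(-9)*(-49 - 9) = (433 + I*√152022/78) - 2*(-9)*(-58) = (433 + I*√152022/78) - 1*1044 = (433 + I*√152022/78) - 1044 = -611 + I*√152022/78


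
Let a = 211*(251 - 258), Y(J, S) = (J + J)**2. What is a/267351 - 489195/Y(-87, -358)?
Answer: -71610011/4430388 ≈ -16.163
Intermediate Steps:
Y(J, S) = 4*J**2 (Y(J, S) = (2*J)**2 = 4*J**2)
a = -1477 (a = 211*(-7) = -1477)
a/267351 - 489195/Y(-87, -358) = -1477/267351 - 489195/(4*(-87)**2) = -1477*1/267351 - 489195/(4*7569) = -211/38193 - 489195/30276 = -211/38193 - 489195*1/30276 = -211/38193 - 54355/3364 = -71610011/4430388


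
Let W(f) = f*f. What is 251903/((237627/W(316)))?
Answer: 25154025968/237627 ≈ 1.0586e+5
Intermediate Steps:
W(f) = f²
251903/((237627/W(316))) = 251903/((237627/(316²))) = 251903/((237627/99856)) = 251903/((237627*(1/99856))) = 251903/(237627/99856) = 251903*(99856/237627) = 25154025968/237627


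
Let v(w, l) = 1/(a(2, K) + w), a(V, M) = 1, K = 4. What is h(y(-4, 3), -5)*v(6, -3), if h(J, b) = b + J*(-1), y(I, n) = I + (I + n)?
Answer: 0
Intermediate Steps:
y(I, n) = n + 2*I
v(w, l) = 1/(1 + w)
h(J, b) = b - J
h(y(-4, 3), -5)*v(6, -3) = (-5 - (3 + 2*(-4)))/(1 + 6) = (-5 - (3 - 8))/7 = (-5 - 1*(-5))*(⅐) = (-5 + 5)*(⅐) = 0*(⅐) = 0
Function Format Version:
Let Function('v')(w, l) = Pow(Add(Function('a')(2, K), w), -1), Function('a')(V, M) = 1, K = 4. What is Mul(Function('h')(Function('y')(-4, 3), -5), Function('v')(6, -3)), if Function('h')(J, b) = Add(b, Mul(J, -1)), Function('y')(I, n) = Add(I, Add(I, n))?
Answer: 0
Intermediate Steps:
Function('y')(I, n) = Add(n, Mul(2, I))
Function('v')(w, l) = Pow(Add(1, w), -1)
Function('h')(J, b) = Add(b, Mul(-1, J))
Mul(Function('h')(Function('y')(-4, 3), -5), Function('v')(6, -3)) = Mul(Add(-5, Mul(-1, Add(3, Mul(2, -4)))), Pow(Add(1, 6), -1)) = Mul(Add(-5, Mul(-1, Add(3, -8))), Pow(7, -1)) = Mul(Add(-5, Mul(-1, -5)), Rational(1, 7)) = Mul(Add(-5, 5), Rational(1, 7)) = Mul(0, Rational(1, 7)) = 0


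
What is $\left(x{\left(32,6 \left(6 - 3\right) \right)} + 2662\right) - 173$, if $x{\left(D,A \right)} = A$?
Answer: $2507$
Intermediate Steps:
$\left(x{\left(32,6 \left(6 - 3\right) \right)} + 2662\right) - 173 = \left(6 \left(6 - 3\right) + 2662\right) - 173 = \left(6 \cdot 3 + 2662\right) - 173 = \left(18 + 2662\right) - 173 = 2680 - 173 = 2507$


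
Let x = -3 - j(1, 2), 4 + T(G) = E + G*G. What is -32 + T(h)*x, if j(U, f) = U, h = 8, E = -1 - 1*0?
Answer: -268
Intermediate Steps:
E = -1 (E = -1 + 0 = -1)
T(G) = -5 + G² (T(G) = -4 + (-1 + G*G) = -4 + (-1 + G²) = -5 + G²)
x = -4 (x = -3 - 1*1 = -3 - 1 = -4)
-32 + T(h)*x = -32 + (-5 + 8²)*(-4) = -32 + (-5 + 64)*(-4) = -32 + 59*(-4) = -32 - 236 = -268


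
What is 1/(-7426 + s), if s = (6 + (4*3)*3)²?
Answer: -1/5662 ≈ -0.00017662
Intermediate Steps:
s = 1764 (s = (6 + 12*3)² = (6 + 36)² = 42² = 1764)
1/(-7426 + s) = 1/(-7426 + 1764) = 1/(-5662) = -1/5662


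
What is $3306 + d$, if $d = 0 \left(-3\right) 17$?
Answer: $3306$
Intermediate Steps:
$d = 0$ ($d = 0 \cdot 17 = 0$)
$3306 + d = 3306 + 0 = 3306$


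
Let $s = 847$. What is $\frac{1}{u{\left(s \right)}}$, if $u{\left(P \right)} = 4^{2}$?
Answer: $\frac{1}{16} \approx 0.0625$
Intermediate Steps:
$u{\left(P \right)} = 16$
$\frac{1}{u{\left(s \right)}} = \frac{1}{16}$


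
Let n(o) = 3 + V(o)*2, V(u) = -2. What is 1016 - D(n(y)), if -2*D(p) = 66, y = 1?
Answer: 1049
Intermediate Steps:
n(o) = -1 (n(o) = 3 - 2*2 = 3 - 4 = -1)
D(p) = -33 (D(p) = -½*66 = -33)
1016 - D(n(y)) = 1016 - 1*(-33) = 1016 + 33 = 1049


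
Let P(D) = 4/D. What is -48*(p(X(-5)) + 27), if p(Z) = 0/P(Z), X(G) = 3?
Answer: -1296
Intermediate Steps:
p(Z) = 0 (p(Z) = 0/((4/Z)) = 0*(Z/4) = 0)
-48*(p(X(-5)) + 27) = -48*(0 + 27) = -48*27 = -1296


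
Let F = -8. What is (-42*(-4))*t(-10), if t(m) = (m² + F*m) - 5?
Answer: 29400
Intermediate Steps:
t(m) = -5 + m² - 8*m (t(m) = (m² - 8*m) - 5 = -5 + m² - 8*m)
(-42*(-4))*t(-10) = (-42*(-4))*(-5 + (-10)² - 8*(-10)) = 168*(-5 + 100 + 80) = 168*175 = 29400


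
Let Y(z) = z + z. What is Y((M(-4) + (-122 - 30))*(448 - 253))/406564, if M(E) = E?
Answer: -15210/101641 ≈ -0.14964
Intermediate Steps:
Y(z) = 2*z
Y((M(-4) + (-122 - 30))*(448 - 253))/406564 = (2*((-4 + (-122 - 30))*(448 - 253)))/406564 = (2*((-4 - 152)*195))*(1/406564) = (2*(-156*195))*(1/406564) = (2*(-30420))*(1/406564) = -60840*1/406564 = -15210/101641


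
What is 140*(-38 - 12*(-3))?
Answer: -280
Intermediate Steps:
140*(-38 - 12*(-3)) = 140*(-38 + 36) = 140*(-2) = -280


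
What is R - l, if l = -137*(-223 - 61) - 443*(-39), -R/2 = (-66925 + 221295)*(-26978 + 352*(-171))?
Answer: 26912809615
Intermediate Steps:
R = 26912865800 (R = -2*(-66925 + 221295)*(-26978 + 352*(-171)) = -308740*(-26978 - 60192) = -308740*(-87170) = -2*(-13456432900) = 26912865800)
l = 56185 (l = -137*(-284) - 1*(-17277) = 38908 + 17277 = 56185)
R - l = 26912865800 - 1*56185 = 26912865800 - 56185 = 26912809615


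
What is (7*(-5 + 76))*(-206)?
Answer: -102382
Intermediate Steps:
(7*(-5 + 76))*(-206) = (7*71)*(-206) = 497*(-206) = -102382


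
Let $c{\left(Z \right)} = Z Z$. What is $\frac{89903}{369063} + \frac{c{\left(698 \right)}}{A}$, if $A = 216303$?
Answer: $\frac{66418419487}{26609811363} \approx 2.496$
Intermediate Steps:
$c{\left(Z \right)} = Z^{2}$
$\frac{89903}{369063} + \frac{c{\left(698 \right)}}{A} = \frac{89903}{369063} + \frac{698^{2}}{216303} = 89903 \cdot \frac{1}{369063} + 487204 \cdot \frac{1}{216303} = \frac{89903}{369063} + \frac{487204}{216303} = \frac{66418419487}{26609811363}$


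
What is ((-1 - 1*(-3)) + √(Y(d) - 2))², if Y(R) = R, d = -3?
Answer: (2 + I*√5)² ≈ -1.0 + 8.9443*I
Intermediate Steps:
((-1 - 1*(-3)) + √(Y(d) - 2))² = ((-1 - 1*(-3)) + √(-3 - 2))² = ((-1 + 3) + √(-5))² = (2 + I*√5)²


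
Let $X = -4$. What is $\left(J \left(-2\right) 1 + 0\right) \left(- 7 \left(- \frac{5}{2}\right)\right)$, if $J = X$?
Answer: $140$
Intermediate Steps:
$J = -4$
$\left(J \left(-2\right) 1 + 0\right) \left(- 7 \left(- \frac{5}{2}\right)\right) = \left(\left(-4\right) \left(-2\right) 1 + 0\right) \left(- 7 \left(- \frac{5}{2}\right)\right) = \left(8 \cdot 1 + 0\right) \left(- 7 \left(\left(-5\right) \frac{1}{2}\right)\right) = \left(8 + 0\right) \left(\left(-7\right) \left(- \frac{5}{2}\right)\right) = 8 \cdot \frac{35}{2} = 140$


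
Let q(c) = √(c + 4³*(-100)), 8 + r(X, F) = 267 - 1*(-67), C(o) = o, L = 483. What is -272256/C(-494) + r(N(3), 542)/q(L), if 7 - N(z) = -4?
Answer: 136128/247 - 326*I*√5917/5917 ≈ 551.13 - 4.2381*I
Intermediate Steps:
N(z) = 11 (N(z) = 7 - 1*(-4) = 7 + 4 = 11)
r(X, F) = 326 (r(X, F) = -8 + (267 - 1*(-67)) = -8 + (267 + 67) = -8 + 334 = 326)
q(c) = √(-6400 + c) (q(c) = √(c + 64*(-100)) = √(c - 6400) = √(-6400 + c))
-272256/C(-494) + r(N(3), 542)/q(L) = -272256/(-494) + 326/(√(-6400 + 483)) = -272256*(-1/494) + 326/(√(-5917)) = 136128/247 + 326/((I*√5917)) = 136128/247 + 326*(-I*√5917/5917) = 136128/247 - 326*I*√5917/5917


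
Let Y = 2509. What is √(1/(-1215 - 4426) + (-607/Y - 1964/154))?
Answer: 5*I*√617366482520373586/1089801713 ≈ 3.6049*I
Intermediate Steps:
√(1/(-1215 - 4426) + (-607/Y - 1964/154)) = √(1/(-1215 - 4426) + (-607/2509 - 1964/154)) = √(1/(-5641) + (-607*1/2509 - 1964*1/154)) = √(-1/5641 + (-607/2509 - 982/77)) = √(-1/5641 - 2510577/193193) = √(-14162358050/1089801713) = 5*I*√617366482520373586/1089801713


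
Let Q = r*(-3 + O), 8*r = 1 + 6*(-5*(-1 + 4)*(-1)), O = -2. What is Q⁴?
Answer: 42859350625/4096 ≈ 1.0464e+7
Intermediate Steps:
r = 91/8 (r = (1 + 6*(-5*(-1 + 4)*(-1)))/8 = (1 + 6*(-5*3*(-1)))/8 = (1 + 6*(-15*(-1)))/8 = (1 + 6*15)/8 = (1 + 90)/8 = (⅛)*91 = 91/8 ≈ 11.375)
Q = -455/8 (Q = 91*(-3 - 2)/8 = (91/8)*(-5) = -455/8 ≈ -56.875)
Q⁴ = (-455/8)⁴ = 42859350625/4096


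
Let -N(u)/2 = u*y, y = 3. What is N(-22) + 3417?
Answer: 3549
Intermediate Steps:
N(u) = -6*u (N(u) = -2*u*3 = -6*u)
N(-22) + 3417 = -6*(-22) + 3417 = 132 + 3417 = 3549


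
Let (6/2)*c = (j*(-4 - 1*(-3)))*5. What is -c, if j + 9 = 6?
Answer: -5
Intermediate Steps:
j = -3 (j = -9 + 6 = -3)
c = 5 (c = (-3*(-4 - 1*(-3))*5)/3 = (-3*(-4 + 3)*5)/3 = (-3*(-1)*5)/3 = (3*5)/3 = (1/3)*15 = 5)
-c = -1*5 = -5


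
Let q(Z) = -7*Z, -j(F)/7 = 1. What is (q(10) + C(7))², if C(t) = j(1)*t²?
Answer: 170569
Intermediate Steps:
j(F) = -7 (j(F) = -7*1 = -7)
C(t) = -7*t²
(q(10) + C(7))² = (-7*10 - 7*7²)² = (-70 - 7*49)² = (-70 - 343)² = (-413)² = 170569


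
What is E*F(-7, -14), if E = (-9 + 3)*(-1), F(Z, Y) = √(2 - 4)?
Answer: 6*I*√2 ≈ 8.4853*I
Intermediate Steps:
F(Z, Y) = I*√2 (F(Z, Y) = √(-2) = I*√2)
E = 6 (E = -6*(-1) = 6)
E*F(-7, -14) = 6*(I*√2) = 6*I*√2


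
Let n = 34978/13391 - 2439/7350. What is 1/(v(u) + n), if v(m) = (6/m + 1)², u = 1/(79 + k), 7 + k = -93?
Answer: 4686850/73242718281 ≈ 6.3991e-5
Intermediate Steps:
k = -100 (k = -7 - 93 = -100)
n = 10687031/4686850 (n = 34978*(1/13391) - 2439*1/7350 = 34978/13391 - 813/2450 = 10687031/4686850 ≈ 2.2802)
u = -1/21 (u = 1/(79 - 100) = 1/(-21) = -1/21 ≈ -0.047619)
v(m) = (1 + 6/m)²
1/(v(u) + n) = 1/((6 - 1/21)²/(-1/21)² + 10687031/4686850) = 1/(441*(125/21)² + 10687031/4686850) = 1/(441*(15625/441) + 10687031/4686850) = 1/(15625 + 10687031/4686850) = 1/(73242718281/4686850) = 4686850/73242718281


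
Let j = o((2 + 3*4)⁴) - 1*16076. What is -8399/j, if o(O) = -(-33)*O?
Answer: -8399/1251652 ≈ -0.0067103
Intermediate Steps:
o(O) = 33*O
j = 1251652 (j = 33*(2 + 3*4)⁴ - 1*16076 = 33*(2 + 12)⁴ - 16076 = 33*14⁴ - 16076 = 33*38416 - 16076 = 1267728 - 16076 = 1251652)
-8399/j = -8399/1251652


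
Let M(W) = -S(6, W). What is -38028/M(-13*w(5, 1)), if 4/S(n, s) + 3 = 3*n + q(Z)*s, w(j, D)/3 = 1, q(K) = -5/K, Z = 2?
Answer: 2139075/2 ≈ 1.0695e+6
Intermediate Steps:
w(j, D) = 3 (w(j, D) = 3*1 = 3)
S(n, s) = 4/(-3 + 3*n - 5*s/2) (S(n, s) = 4/(-3 + (3*n + (-5/2)*s)) = 4/(-3 + (3*n + (-5*1/2)*s)) = 4/(-3 + (3*n - 5*s/2)) = 4/(-3 + 3*n - 5*s/2))
M(W) = -8/(30 - 5*W) (M(W) = -8/(-6 - 5*W + 6*6) = -8/(-6 - 5*W + 36) = -8/(30 - 5*W))
-38028/M(-13*w(5, 1)) = -38028/(8/(5*(-6 - 13*3))) = -38028/(8/(5*(-6 - 39))) = -38028/((8/5)/(-45)) = -38028/((8/5)*(-1/45)) = -38028/(-8/225) = -38028*(-225/8) = 2139075/2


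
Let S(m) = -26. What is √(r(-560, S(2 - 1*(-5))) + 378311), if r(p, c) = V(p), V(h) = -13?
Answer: √378298 ≈ 615.06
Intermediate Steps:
r(p, c) = -13
√(r(-560, S(2 - 1*(-5))) + 378311) = √(-13 + 378311) = √378298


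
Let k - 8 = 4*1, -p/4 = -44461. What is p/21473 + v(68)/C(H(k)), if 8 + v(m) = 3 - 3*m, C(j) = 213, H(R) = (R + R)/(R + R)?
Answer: 33392915/4573749 ≈ 7.3010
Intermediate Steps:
p = 177844 (p = -4*(-44461) = 177844)
k = 12 (k = 8 + 4*1 = 8 + 4 = 12)
H(R) = 1 (H(R) = (2*R)/((2*R)) = (2*R)*(1/(2*R)) = 1)
v(m) = -5 - 3*m (v(m) = -8 + (3 - 3*m) = -5 - 3*m)
p/21473 + v(68)/C(H(k)) = 177844/21473 + (-5 - 3*68)/213 = 177844*(1/21473) + (-5 - 204)*(1/213) = 177844/21473 - 209*1/213 = 177844/21473 - 209/213 = 33392915/4573749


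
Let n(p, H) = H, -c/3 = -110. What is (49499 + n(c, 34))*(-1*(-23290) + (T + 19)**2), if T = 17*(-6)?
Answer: 1494856407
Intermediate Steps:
c = 330 (c = -3*(-110) = 330)
T = -102
(49499 + n(c, 34))*(-1*(-23290) + (T + 19)**2) = (49499 + 34)*(-1*(-23290) + (-102 + 19)**2) = 49533*(23290 + (-83)**2) = 49533*(23290 + 6889) = 49533*30179 = 1494856407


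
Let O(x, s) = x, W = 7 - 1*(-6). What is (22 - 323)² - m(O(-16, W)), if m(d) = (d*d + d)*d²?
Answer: 29161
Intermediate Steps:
W = 13 (W = 7 + 6 = 13)
m(d) = d²*(d + d²) (m(d) = (d² + d)*d² = (d + d²)*d² = d²*(d + d²))
(22 - 323)² - m(O(-16, W)) = (22 - 323)² - (-16)³*(1 - 16) = (-301)² - (-4096)*(-15) = 90601 - 1*61440 = 90601 - 61440 = 29161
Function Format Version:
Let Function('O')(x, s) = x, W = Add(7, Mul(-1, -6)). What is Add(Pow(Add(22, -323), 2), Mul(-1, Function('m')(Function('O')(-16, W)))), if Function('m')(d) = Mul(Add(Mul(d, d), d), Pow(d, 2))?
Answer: 29161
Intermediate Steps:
W = 13 (W = Add(7, 6) = 13)
Function('m')(d) = Mul(Pow(d, 2), Add(d, Pow(d, 2))) (Function('m')(d) = Mul(Add(Pow(d, 2), d), Pow(d, 2)) = Mul(Add(d, Pow(d, 2)), Pow(d, 2)) = Mul(Pow(d, 2), Add(d, Pow(d, 2))))
Add(Pow(Add(22, -323), 2), Mul(-1, Function('m')(Function('O')(-16, W)))) = Add(Pow(Add(22, -323), 2), Mul(-1, Mul(Pow(-16, 3), Add(1, -16)))) = Add(Pow(-301, 2), Mul(-1, Mul(-4096, -15))) = Add(90601, Mul(-1, 61440)) = Add(90601, -61440) = 29161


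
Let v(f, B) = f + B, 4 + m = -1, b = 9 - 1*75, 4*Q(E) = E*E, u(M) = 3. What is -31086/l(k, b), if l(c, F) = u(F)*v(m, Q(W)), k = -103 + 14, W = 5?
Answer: -41448/5 ≈ -8289.6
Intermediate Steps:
Q(E) = E²/4 (Q(E) = (E*E)/4 = E²/4)
b = -66 (b = 9 - 75 = -66)
m = -5 (m = -4 - 1 = -5)
v(f, B) = B + f
k = -89
l(c, F) = 15/4 (l(c, F) = 3*((¼)*5² - 5) = 3*((¼)*25 - 5) = 3*(25/4 - 5) = 3*(5/4) = 15/4)
-31086/l(k, b) = -31086/15/4 = -31086*4/15 = -41448/5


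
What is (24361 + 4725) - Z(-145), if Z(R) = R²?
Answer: 8061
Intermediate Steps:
(24361 + 4725) - Z(-145) = (24361 + 4725) - 1*(-145)² = 29086 - 1*21025 = 29086 - 21025 = 8061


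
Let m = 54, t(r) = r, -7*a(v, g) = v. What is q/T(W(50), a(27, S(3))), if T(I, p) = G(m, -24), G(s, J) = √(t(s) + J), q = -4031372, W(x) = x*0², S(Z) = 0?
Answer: -2015686*√30/15 ≈ -7.3602e+5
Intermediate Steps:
W(x) = 0 (W(x) = x*0 = 0)
a(v, g) = -v/7
G(s, J) = √(J + s) (G(s, J) = √(s + J) = √(J + s))
T(I, p) = √30 (T(I, p) = √(-24 + 54) = √30)
q/T(W(50), a(27, S(3))) = -4031372*√30/30 = -2015686*√30/15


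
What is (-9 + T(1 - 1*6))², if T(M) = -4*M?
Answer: 121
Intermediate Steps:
(-9 + T(1 - 1*6))² = (-9 - 4*(1 - 1*6))² = (-9 - 4*(1 - 6))² = (-9 - 4*(-5))² = (-9 + 20)² = 11² = 121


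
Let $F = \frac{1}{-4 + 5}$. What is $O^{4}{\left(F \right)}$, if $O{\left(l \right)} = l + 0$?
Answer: $1$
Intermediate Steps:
$F = 1$ ($F = 1^{-1} = 1$)
$O{\left(l \right)} = l$
$O^{4}{\left(F \right)} = 1^{4} = 1$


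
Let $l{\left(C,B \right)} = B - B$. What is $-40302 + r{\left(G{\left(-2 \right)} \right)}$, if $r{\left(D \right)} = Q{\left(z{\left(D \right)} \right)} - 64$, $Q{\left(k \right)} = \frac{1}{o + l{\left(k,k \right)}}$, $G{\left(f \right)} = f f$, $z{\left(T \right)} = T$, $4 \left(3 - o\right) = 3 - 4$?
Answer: $- \frac{524754}{13} \approx -40366.0$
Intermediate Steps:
$l{\left(C,B \right)} = 0$
$o = \frac{13}{4}$ ($o = 3 - \frac{3 - 4}{4} = 3 - - \frac{1}{4} = 3 + \frac{1}{4} = \frac{13}{4} \approx 3.25$)
$G{\left(f \right)} = f^{2}$
$Q{\left(k \right)} = \frac{4}{13}$ ($Q{\left(k \right)} = \frac{1}{\frac{13}{4} + 0} = \frac{1}{\frac{13}{4}} = \frac{4}{13}$)
$r{\left(D \right)} = - \frac{828}{13}$ ($r{\left(D \right)} = \frac{4}{13} - 64 = - \frac{828}{13}$)
$-40302 + r{\left(G{\left(-2 \right)} \right)} = -40302 - \frac{828}{13} = - \frac{524754}{13}$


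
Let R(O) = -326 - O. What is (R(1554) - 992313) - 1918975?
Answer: -2913168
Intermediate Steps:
(R(1554) - 992313) - 1918975 = ((-326 - 1*1554) - 992313) - 1918975 = ((-326 - 1554) - 992313) - 1918975 = (-1880 - 992313) - 1918975 = -994193 - 1918975 = -2913168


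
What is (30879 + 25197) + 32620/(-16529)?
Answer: 926847584/16529 ≈ 56074.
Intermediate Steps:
(30879 + 25197) + 32620/(-16529) = 56076 + 32620*(-1/16529) = 56076 - 32620/16529 = 926847584/16529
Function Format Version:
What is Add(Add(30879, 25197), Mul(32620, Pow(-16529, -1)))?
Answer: Rational(926847584, 16529) ≈ 56074.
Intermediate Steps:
Add(Add(30879, 25197), Mul(32620, Pow(-16529, -1))) = Add(56076, Mul(32620, Rational(-1, 16529))) = Add(56076, Rational(-32620, 16529)) = Rational(926847584, 16529)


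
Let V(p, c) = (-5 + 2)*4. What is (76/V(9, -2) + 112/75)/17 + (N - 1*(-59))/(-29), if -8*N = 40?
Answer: -26459/12325 ≈ -2.1468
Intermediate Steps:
N = -5 (N = -⅛*40 = -5)
V(p, c) = -12 (V(p, c) = -3*4 = -12)
(76/V(9, -2) + 112/75)/17 + (N - 1*(-59))/(-29) = (76/(-12) + 112/75)/17 + (-5 - 1*(-59))/(-29) = (76*(-1/12) + 112*(1/75))*(1/17) + (-5 + 59)*(-1/29) = (-19/3 + 112/75)*(1/17) + 54*(-1/29) = -121/25*1/17 - 54/29 = -121/425 - 54/29 = -26459/12325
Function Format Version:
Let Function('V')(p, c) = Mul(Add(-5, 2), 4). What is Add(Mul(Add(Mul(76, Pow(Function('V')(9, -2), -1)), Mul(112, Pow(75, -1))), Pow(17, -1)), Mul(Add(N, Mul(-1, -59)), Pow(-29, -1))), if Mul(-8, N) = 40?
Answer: Rational(-26459, 12325) ≈ -2.1468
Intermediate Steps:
N = -5 (N = Mul(Rational(-1, 8), 40) = -5)
Function('V')(p, c) = -12 (Function('V')(p, c) = Mul(-3, 4) = -12)
Add(Mul(Add(Mul(76, Pow(Function('V')(9, -2), -1)), Mul(112, Pow(75, -1))), Pow(17, -1)), Mul(Add(N, Mul(-1, -59)), Pow(-29, -1))) = Add(Mul(Add(Mul(76, Pow(-12, -1)), Mul(112, Pow(75, -1))), Pow(17, -1)), Mul(Add(-5, Mul(-1, -59)), Pow(-29, -1))) = Add(Mul(Add(Mul(76, Rational(-1, 12)), Mul(112, Rational(1, 75))), Rational(1, 17)), Mul(Add(-5, 59), Rational(-1, 29))) = Add(Mul(Add(Rational(-19, 3), Rational(112, 75)), Rational(1, 17)), Mul(54, Rational(-1, 29))) = Add(Mul(Rational(-121, 25), Rational(1, 17)), Rational(-54, 29)) = Add(Rational(-121, 425), Rational(-54, 29)) = Rational(-26459, 12325)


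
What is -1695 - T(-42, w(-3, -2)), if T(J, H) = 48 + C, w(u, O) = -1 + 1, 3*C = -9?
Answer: -1740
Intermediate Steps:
C = -3 (C = (1/3)*(-9) = -3)
w(u, O) = 0
T(J, H) = 45 (T(J, H) = 48 - 3 = 45)
-1695 - T(-42, w(-3, -2)) = -1695 - 1*45 = -1695 - 45 = -1740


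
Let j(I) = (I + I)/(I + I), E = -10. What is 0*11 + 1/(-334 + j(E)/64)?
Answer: -64/21375 ≈ -0.0029942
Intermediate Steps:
j(I) = 1 (j(I) = (2*I)/((2*I)) = (2*I)*(1/(2*I)) = 1)
0*11 + 1/(-334 + j(E)/64) = 0*11 + 1/(-334 + 1/64) = 0 + 1/(-334 + 1*(1/64)) = 0 + 1/(-334 + 1/64) = 0 + 1/(-21375/64) = 0 - 64/21375 = -64/21375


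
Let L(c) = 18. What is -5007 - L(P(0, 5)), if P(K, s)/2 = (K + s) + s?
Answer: -5025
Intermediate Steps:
P(K, s) = 2*K + 4*s (P(K, s) = 2*((K + s) + s) = 2*(K + 2*s) = 2*K + 4*s)
-5007 - L(P(0, 5)) = -5007 - 1*18 = -5007 - 18 = -5025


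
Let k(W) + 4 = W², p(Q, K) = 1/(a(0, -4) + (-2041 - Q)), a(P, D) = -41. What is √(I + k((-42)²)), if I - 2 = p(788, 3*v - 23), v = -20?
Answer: √25630712305730/2870 ≈ 1764.0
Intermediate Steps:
p(Q, K) = 1/(-2082 - Q) (p(Q, K) = 1/(-41 + (-2041 - Q)) = 1/(-2082 - Q))
I = 5739/2870 (I = 2 - 1/(2082 + 788) = 2 - 1/2870 = 5739/2870 ≈ 1.9997)
k(W) = -4 + W²
√(I + k((-42)²)) = √(5739/2870 + (-4 + ((-42)²)²)) = √(5739/2870 + (-4 + 1764²)) = √(5739/2870 + (-4 + 3111696)) = √(5739/2870 + 3111692) = √(8930561779/2870) = √25630712305730/2870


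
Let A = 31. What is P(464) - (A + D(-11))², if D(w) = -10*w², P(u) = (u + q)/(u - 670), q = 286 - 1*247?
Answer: -286348949/206 ≈ -1.3900e+6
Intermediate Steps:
q = 39 (q = 286 - 247 = 39)
P(u) = (39 + u)/(-670 + u) (P(u) = (u + 39)/(u - 670) = (39 + u)/(-670 + u))
P(464) - (A + D(-11))² = (39 + 464)/(-670 + 464) - (31 - 10*(-11)²)² = 503/(-206) - (31 - 10*121)² = -1/206*503 - (31 - 1210)² = -503/206 - 1*(-1179)² = -503/206 - 1*1390041 = -503/206 - 1390041 = -286348949/206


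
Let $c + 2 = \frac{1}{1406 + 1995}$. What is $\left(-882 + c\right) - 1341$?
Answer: $- \frac{7567224}{3401} \approx -2225.0$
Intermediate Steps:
$c = - \frac{6801}{3401}$ ($c = -2 + \frac{1}{1406 + 1995} = -2 + \frac{1}{3401} = - \frac{6801}{3401} \approx -1.9997$)
$\left(-882 + c\right) - 1341 = \left(-882 - \frac{6801}{3401}\right) - 1341 = - \frac{3006483}{3401} - 1341 = - \frac{7567224}{3401}$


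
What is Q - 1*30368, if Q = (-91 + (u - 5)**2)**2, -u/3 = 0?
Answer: -26012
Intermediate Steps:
u = 0 (u = -3*0 = 0)
Q = 4356 (Q = (-91 + (0 - 5)**2)**2 = (-91 + (-5)**2)**2 = (-91 + 25)**2 = (-66)**2 = 4356)
Q - 1*30368 = 4356 - 1*30368 = 4356 - 30368 = -26012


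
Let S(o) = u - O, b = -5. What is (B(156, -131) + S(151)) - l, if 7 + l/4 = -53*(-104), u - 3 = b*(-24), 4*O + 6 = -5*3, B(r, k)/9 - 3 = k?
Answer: -92175/4 ≈ -23044.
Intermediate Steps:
B(r, k) = 27 + 9*k
O = -21/4 (O = -3/2 + (-5*3)/4 = -3/2 + (¼)*(-15) = -3/2 - 15/4 = -21/4 ≈ -5.2500)
u = 123 (u = 3 - 5*(-24) = 3 + 120 = 123)
l = 22020 (l = -28 + 4*(-53*(-104)) = -28 + 4*5512 = -28 + 22048 = 22020)
S(o) = 513/4 (S(o) = 123 - 1*(-21/4) = 123 + 21/4 = 513/4)
(B(156, -131) + S(151)) - l = ((27 + 9*(-131)) + 513/4) - 1*22020 = ((27 - 1179) + 513/4) - 22020 = (-1152 + 513/4) - 22020 = -4095/4 - 22020 = -92175/4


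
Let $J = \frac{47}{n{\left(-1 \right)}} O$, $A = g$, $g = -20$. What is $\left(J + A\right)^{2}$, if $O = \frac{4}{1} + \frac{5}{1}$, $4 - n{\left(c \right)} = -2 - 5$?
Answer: $\frac{41209}{121} \approx 340.57$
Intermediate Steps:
$n{\left(c \right)} = 11$ ($n{\left(c \right)} = 4 - \left(-2 - 5\right) = 4 - -7 = 4 + 7 = 11$)
$A = -20$
$O = 9$ ($O = 4 \cdot 1 + 5 \cdot 1 = 4 + 5 = 9$)
$J = \frac{423}{11}$ ($J = \frac{47}{11} \cdot 9 = \frac{423}{11} \approx 38.455$)
$\left(J + A\right)^{2} = \left(\frac{423}{11} - 20\right)^{2} = \left(\frac{203}{11}\right)^{2} = \frac{41209}{121}$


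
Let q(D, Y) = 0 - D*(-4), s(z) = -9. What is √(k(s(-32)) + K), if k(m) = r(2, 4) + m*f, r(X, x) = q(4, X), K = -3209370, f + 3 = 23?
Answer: I*√3209534 ≈ 1791.5*I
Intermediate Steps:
f = 20 (f = -3 + 23 = 20)
q(D, Y) = 4*D (q(D, Y) = 0 - (-4)*D = 0 + 4*D = 4*D)
r(X, x) = 16 (r(X, x) = 4*4 = 16)
k(m) = 16 + 20*m (k(m) = 16 + m*20 = 16 + 20*m)
√(k(s(-32)) + K) = √((16 + 20*(-9)) - 3209370) = √((16 - 180) - 3209370) = √(-164 - 3209370) = √(-3209534) = I*√3209534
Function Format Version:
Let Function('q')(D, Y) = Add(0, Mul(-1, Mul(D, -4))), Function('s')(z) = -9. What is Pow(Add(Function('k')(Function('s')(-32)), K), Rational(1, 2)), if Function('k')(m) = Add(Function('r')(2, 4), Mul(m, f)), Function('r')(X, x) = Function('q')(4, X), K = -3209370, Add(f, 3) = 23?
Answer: Mul(I, Pow(3209534, Rational(1, 2))) ≈ Mul(1791.5, I)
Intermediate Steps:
f = 20 (f = Add(-3, 23) = 20)
Function('q')(D, Y) = Mul(4, D) (Function('q')(D, Y) = Add(0, Mul(-1, Mul(-4, D))) = Add(0, Mul(4, D)) = Mul(4, D))
Function('r')(X, x) = 16 (Function('r')(X, x) = Mul(4, 4) = 16)
Function('k')(m) = Add(16, Mul(20, m)) (Function('k')(m) = Add(16, Mul(m, 20)) = Add(16, Mul(20, m)))
Pow(Add(Function('k')(Function('s')(-32)), K), Rational(1, 2)) = Pow(Add(Add(16, Mul(20, -9)), -3209370), Rational(1, 2)) = Pow(Add(Add(16, -180), -3209370), Rational(1, 2)) = Pow(Add(-164, -3209370), Rational(1, 2)) = Pow(-3209534, Rational(1, 2)) = Mul(I, Pow(3209534, Rational(1, 2)))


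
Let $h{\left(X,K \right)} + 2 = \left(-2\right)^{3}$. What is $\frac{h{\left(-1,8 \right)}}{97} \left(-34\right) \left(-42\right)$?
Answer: $- \frac{14280}{97} \approx -147.22$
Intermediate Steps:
$h{\left(X,K \right)} = -10$ ($h{\left(X,K \right)} = -2 + \left(-2\right)^{3} = -2 - 8 = -10$)
$\frac{h{\left(-1,8 \right)}}{97} \left(-34\right) \left(-42\right) = - \frac{10}{97} \left(-34\right) \left(-42\right) = \left(-10\right) \frac{1}{97} \left(-34\right) \left(-42\right) = \left(- \frac{10}{97}\right) \left(-34\right) \left(-42\right) = \frac{340}{97} \left(-42\right) = - \frac{14280}{97}$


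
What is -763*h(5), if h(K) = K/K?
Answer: -763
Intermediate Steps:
h(K) = 1
-763*h(5) = -763*1 = -763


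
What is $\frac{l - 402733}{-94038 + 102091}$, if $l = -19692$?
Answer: $- \frac{422425}{8053} \approx -52.456$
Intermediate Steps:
$\frac{l - 402733}{-94038 + 102091} = \frac{-19692 - 402733}{-94038 + 102091} = - \frac{422425}{8053}$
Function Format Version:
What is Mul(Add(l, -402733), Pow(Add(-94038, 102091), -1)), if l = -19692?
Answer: Rational(-422425, 8053) ≈ -52.456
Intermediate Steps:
Mul(Add(l, -402733), Pow(Add(-94038, 102091), -1)) = Mul(Add(-19692, -402733), Pow(Add(-94038, 102091), -1)) = Mul(-422425, Pow(8053, -1)) = Mul(-422425, Rational(1, 8053)) = Rational(-422425, 8053)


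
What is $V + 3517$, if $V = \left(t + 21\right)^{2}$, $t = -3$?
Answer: $3841$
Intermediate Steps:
$V = 324$ ($V = \left(-3 + 21\right)^{2} = 18^{2} = 324$)
$V + 3517 = 324 + 3517 = 3841$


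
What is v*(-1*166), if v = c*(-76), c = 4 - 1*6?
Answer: -25232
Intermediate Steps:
c = -2 (c = 4 - 6 = -2)
v = 152 (v = -2*(-76) = 152)
v*(-1*166) = 152*(-1*166) = 152*(-166) = -25232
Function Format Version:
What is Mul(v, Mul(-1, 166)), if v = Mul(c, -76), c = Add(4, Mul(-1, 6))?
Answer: -25232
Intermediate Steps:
c = -2 (c = Add(4, -6) = -2)
v = 152 (v = Mul(-2, -76) = 152)
Mul(v, Mul(-1, 166)) = Mul(152, Mul(-1, 166)) = Mul(152, -166) = -25232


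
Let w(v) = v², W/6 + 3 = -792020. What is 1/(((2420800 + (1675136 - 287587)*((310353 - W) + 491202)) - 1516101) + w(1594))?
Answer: 1/7706024613992 ≈ 1.2977e-13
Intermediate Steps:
W = -4752138 (W = -18 + 6*(-792020) = -18 - 4752120 = -4752138)
1/(((2420800 + (1675136 - 287587)*((310353 - W) + 491202)) - 1516101) + w(1594)) = 1/(((2420800 + (1675136 - 287587)*((310353 - 1*(-4752138)) + 491202)) - 1516101) + 1594²) = 1/(((2420800 + 1387549*((310353 + 4752138) + 491202)) - 1516101) + 2540836) = 1/(((2420800 + 1387549*(5062491 + 491202)) - 1516101) + 2540836) = 1/(((2420800 + 1387549*5553693) - 1516101) + 2540836) = 1/(((2420800 + 7706021168457) - 1516101) + 2540836) = 1/((7706023589257 - 1516101) + 2540836) = 1/(7706022073156 + 2540836) = 1/7706024613992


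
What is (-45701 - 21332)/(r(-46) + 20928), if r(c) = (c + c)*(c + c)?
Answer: -67033/29392 ≈ -2.2807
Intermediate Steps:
r(c) = 4*c² (r(c) = (2*c)*(2*c) = 4*c²)
(-45701 - 21332)/(r(-46) + 20928) = (-45701 - 21332)/(4*(-46)² + 20928) = -67033/(4*2116 + 20928) = -67033/(8464 + 20928) = -67033/29392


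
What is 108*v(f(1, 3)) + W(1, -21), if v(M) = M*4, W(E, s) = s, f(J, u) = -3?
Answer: -1317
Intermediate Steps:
v(M) = 4*M
108*v(f(1, 3)) + W(1, -21) = 108*(4*(-3)) - 21 = 108*(-12) - 21 = -1296 - 21 = -1317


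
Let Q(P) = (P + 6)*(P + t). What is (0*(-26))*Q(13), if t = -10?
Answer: 0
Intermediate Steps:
Q(P) = (-10 + P)*(6 + P) (Q(P) = (P + 6)*(P - 10) = (6 + P)*(-10 + P) = (-10 + P)*(6 + P))
(0*(-26))*Q(13) = (0*(-26))*(-60 + 13² - 4*13) = 0*(-60 + 169 - 52) = 0*57 = 0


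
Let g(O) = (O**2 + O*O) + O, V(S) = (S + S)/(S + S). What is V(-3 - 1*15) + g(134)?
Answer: 36047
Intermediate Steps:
V(S) = 1 (V(S) = (2*S)/((2*S)) = (2*S)*(1/(2*S)) = 1)
g(O) = O + 2*O**2 (g(O) = (O**2 + O**2) + O = 2*O**2 + O = O + 2*O**2)
V(-3 - 1*15) + g(134) = 1 + 134*(1 + 2*134) = 1 + 134*(1 + 268) = 1 + 134*269 = 1 + 36046 = 36047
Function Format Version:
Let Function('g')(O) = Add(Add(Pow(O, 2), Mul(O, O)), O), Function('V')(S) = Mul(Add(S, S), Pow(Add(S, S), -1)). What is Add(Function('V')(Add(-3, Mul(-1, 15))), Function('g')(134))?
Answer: 36047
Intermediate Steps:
Function('V')(S) = 1 (Function('V')(S) = Mul(Mul(2, S), Pow(Mul(2, S), -1)) = Mul(Mul(2, S), Mul(Rational(1, 2), Pow(S, -1))) = 1)
Function('g')(O) = Add(O, Mul(2, Pow(O, 2))) (Function('g')(O) = Add(Add(Pow(O, 2), Pow(O, 2)), O) = Add(Mul(2, Pow(O, 2)), O) = Add(O, Mul(2, Pow(O, 2))))
Add(Function('V')(Add(-3, Mul(-1, 15))), Function('g')(134)) = Add(1, Mul(134, Add(1, Mul(2, 134)))) = Add(1, Mul(134, Add(1, 268))) = Add(1, Mul(134, 269)) = Add(1, 36046) = 36047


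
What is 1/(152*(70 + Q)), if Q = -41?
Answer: 1/4408 ≈ 0.00022686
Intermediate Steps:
1/(152*(70 + Q)) = 1/(152*(70 - 41)) = 1/(152*29) = 1/4408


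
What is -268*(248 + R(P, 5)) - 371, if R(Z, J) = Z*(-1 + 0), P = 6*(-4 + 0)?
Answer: -73267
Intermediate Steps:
P = -24 (P = 6*(-4) = -24)
R(Z, J) = -Z (R(Z, J) = Z*(-1) = -Z)
-268*(248 + R(P, 5)) - 371 = -268*(248 - 1*(-24)) - 371 = -268*(248 + 24) - 371 = -268*272 - 371 = -72896 - 371 = -73267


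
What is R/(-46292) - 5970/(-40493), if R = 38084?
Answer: -316443043/468625489 ≈ -0.67526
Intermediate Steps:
R/(-46292) - 5970/(-40493) = 38084/(-46292) - 5970/(-40493) = 38084*(-1/46292) - 5970*(-1/40493) = -9521/11573 + 5970/40493 = -316443043/468625489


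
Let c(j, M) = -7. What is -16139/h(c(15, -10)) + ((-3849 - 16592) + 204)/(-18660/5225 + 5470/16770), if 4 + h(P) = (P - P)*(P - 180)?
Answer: 233640206731/22747796 ≈ 10271.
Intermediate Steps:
h(P) = -4 (h(P) = -4 + (P - P)*(P - 180) = -4 + 0*(-180 + P) = -4 + 0 = -4)
-16139/h(c(15, -10)) + ((-3849 - 16592) + 204)/(-18660/5225 + 5470/16770) = -16139/(-4) + ((-3849 - 16592) + 204)/(-18660/5225 + 5470/16770) = -16139*(-¼) + (-20441 + 204)/(-18660*1/5225 + 5470*(1/16770)) = 16139/4 - 20237/(-3732/1045 + 547/1677) = 16139/4 - 20237/(-5686949/1752465) = 16139/4 - 20237*(-1752465/5686949) = 16139/4 + 35464634205/5686949 = 233640206731/22747796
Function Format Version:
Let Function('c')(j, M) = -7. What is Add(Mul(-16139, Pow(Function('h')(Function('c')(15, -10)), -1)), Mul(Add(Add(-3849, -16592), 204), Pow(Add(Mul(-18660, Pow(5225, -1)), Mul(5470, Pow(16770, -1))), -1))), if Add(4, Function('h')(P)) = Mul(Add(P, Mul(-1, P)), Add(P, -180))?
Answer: Rational(233640206731, 22747796) ≈ 10271.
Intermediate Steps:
Function('h')(P) = -4 (Function('h')(P) = Add(-4, Mul(Add(P, Mul(-1, P)), Add(P, -180))) = Add(-4, Mul(0, Add(-180, P))) = Add(-4, 0) = -4)
Add(Mul(-16139, Pow(Function('h')(Function('c')(15, -10)), -1)), Mul(Add(Add(-3849, -16592), 204), Pow(Add(Mul(-18660, Pow(5225, -1)), Mul(5470, Pow(16770, -1))), -1))) = Add(Mul(-16139, Pow(-4, -1)), Mul(Add(Add(-3849, -16592), 204), Pow(Add(Mul(-18660, Pow(5225, -1)), Mul(5470, Pow(16770, -1))), -1))) = Add(Mul(-16139, Rational(-1, 4)), Mul(Add(-20441, 204), Pow(Add(Mul(-18660, Rational(1, 5225)), Mul(5470, Rational(1, 16770))), -1))) = Add(Rational(16139, 4), Mul(-20237, Pow(Add(Rational(-3732, 1045), Rational(547, 1677)), -1))) = Add(Rational(16139, 4), Mul(-20237, Pow(Rational(-5686949, 1752465), -1))) = Add(Rational(16139, 4), Mul(-20237, Rational(-1752465, 5686949))) = Add(Rational(16139, 4), Rational(35464634205, 5686949)) = Rational(233640206731, 22747796)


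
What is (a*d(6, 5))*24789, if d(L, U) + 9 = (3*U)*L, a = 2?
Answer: 4015818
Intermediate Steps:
d(L, U) = -9 + 3*L*U (d(L, U) = -9 + (3*U)*L = -9 + 3*L*U)
(a*d(6, 5))*24789 = (2*(-9 + 3*6*5))*24789 = (2*(-9 + 90))*24789 = (2*81)*24789 = 162*24789 = 4015818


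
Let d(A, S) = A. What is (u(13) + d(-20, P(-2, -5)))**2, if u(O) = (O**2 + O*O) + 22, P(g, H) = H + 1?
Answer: 115600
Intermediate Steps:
P(g, H) = 1 + H
u(O) = 22 + 2*O**2 (u(O) = (O**2 + O**2) + 22 = 2*O**2 + 22 = 22 + 2*O**2)
(u(13) + d(-20, P(-2, -5)))**2 = ((22 + 2*13**2) - 20)**2 = ((22 + 2*169) - 20)**2 = ((22 + 338) - 20)**2 = (360 - 20)**2 = 340**2 = 115600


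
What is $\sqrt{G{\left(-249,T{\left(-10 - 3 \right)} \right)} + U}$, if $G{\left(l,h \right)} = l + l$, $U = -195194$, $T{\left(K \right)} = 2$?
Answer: $2 i \sqrt{48923} \approx 442.37 i$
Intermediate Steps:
$G{\left(l,h \right)} = 2 l$
$\sqrt{G{\left(-249,T{\left(-10 - 3 \right)} \right)} + U} = \sqrt{2 \left(-249\right) - 195194} = \sqrt{-498 - 195194} = \sqrt{-195692} = 2 i \sqrt{48923}$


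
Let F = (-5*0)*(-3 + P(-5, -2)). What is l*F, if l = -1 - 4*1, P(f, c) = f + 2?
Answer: 0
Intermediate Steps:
P(f, c) = 2 + f
l = -5 (l = -1 - 4 = -5)
F = 0 (F = (-5*0)*(-3 + (2 - 5)) = 0*(-3 - 3) = 0*(-6) = 0)
l*F = -5*0 = 0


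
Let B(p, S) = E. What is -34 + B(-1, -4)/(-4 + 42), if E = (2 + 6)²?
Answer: -614/19 ≈ -32.316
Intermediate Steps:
E = 64 (E = 8² = 64)
B(p, S) = 64
-34 + B(-1, -4)/(-4 + 42) = -34 + 64/(-4 + 42) = -34 + 64/38 = -34 + 64*(1/38) = -34 + 32/19 = -614/19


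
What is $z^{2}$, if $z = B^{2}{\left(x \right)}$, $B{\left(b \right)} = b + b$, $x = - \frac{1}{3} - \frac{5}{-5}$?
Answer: $\frac{256}{81} \approx 3.1605$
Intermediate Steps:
$x = \frac{2}{3}$ ($x = \left(-1\right) \frac{1}{3} - -1 = - \frac{1}{3} + 1 = \frac{2}{3} \approx 0.66667$)
$B{\left(b \right)} = 2 b$
$z = \frac{16}{9}$ ($z = \left(2 \cdot \frac{2}{3}\right)^{2} = \left(\frac{4}{3}\right)^{2} = \frac{16}{9} \approx 1.7778$)
$z^{2} = \left(\frac{16}{9}\right)^{2} = \frac{256}{81}$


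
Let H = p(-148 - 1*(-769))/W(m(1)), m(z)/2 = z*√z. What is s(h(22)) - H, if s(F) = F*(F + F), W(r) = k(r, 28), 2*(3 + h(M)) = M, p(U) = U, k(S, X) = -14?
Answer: 2413/14 ≈ 172.36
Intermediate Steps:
h(M) = -3 + M/2
m(z) = 2*z^(3/2) (m(z) = 2*(z*√z) = 2*z^(3/2))
W(r) = -14
H = -621/14 (H = (-148 - 1*(-769))/(-14) = (-148 + 769)*(-1/14) = 621*(-1/14) = -621/14 ≈ -44.357)
s(F) = 2*F² (s(F) = F*(2*F) = 2*F²)
s(h(22)) - H = 2*(-3 + (½)*22)² - 1*(-621/14) = 2*(-3 + 11)² + 621/14 = 2*8² + 621/14 = 2*64 + 621/14 = 128 + 621/14 = 2413/14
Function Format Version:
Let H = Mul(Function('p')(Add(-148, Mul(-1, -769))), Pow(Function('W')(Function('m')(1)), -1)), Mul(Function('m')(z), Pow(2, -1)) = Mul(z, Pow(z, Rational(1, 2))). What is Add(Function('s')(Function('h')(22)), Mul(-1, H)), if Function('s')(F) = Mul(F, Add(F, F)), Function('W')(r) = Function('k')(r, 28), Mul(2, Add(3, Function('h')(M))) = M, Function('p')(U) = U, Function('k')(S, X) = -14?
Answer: Rational(2413, 14) ≈ 172.36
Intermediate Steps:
Function('h')(M) = Add(-3, Mul(Rational(1, 2), M))
Function('m')(z) = Mul(2, Pow(z, Rational(3, 2))) (Function('m')(z) = Mul(2, Mul(z, Pow(z, Rational(1, 2)))) = Mul(2, Pow(z, Rational(3, 2))))
Function('W')(r) = -14
H = Rational(-621, 14) (H = Mul(Add(-148, Mul(-1, -769)), Pow(-14, -1)) = Mul(Add(-148, 769), Rational(-1, 14)) = Mul(621, Rational(-1, 14)) = Rational(-621, 14) ≈ -44.357)
Function('s')(F) = Mul(2, Pow(F, 2)) (Function('s')(F) = Mul(F, Mul(2, F)) = Mul(2, Pow(F, 2)))
Add(Function('s')(Function('h')(22)), Mul(-1, H)) = Add(Mul(2, Pow(Add(-3, Mul(Rational(1, 2), 22)), 2)), Mul(-1, Rational(-621, 14))) = Add(Mul(2, Pow(Add(-3, 11), 2)), Rational(621, 14)) = Add(Mul(2, Pow(8, 2)), Rational(621, 14)) = Add(Mul(2, 64), Rational(621, 14)) = Add(128, Rational(621, 14)) = Rational(2413, 14)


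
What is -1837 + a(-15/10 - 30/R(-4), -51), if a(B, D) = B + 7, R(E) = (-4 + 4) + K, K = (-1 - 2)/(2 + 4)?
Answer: -3543/2 ≈ -1771.5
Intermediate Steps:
K = -1/2 (K = -3/6 = -3*1/6 = -1/2 ≈ -0.50000)
R(E) = -1/2 (R(E) = (-4 + 4) - 1/2 = 0 - 1/2 = -1/2)
a(B, D) = 7 + B
-1837 + a(-15/10 - 30/R(-4), -51) = -1837 + (7 + (-15/10 - 30/(-1/2))) = -1837 + (7 + (-15*1/10 - 30*(-2))) = -1837 + (7 + (-3/2 + 60)) = -1837 + (7 + 117/2) = -1837 + 131/2 = -3543/2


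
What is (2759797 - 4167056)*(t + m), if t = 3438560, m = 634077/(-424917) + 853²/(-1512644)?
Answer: -49368584883635628263227/10202351596 ≈ -4.8389e+12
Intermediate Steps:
m = -140922911449/71416461172 (m = 634077*(-1/424917) + 727609*(-1/1512644) = -70453/47213 - 727609/1512644 = -140922911449/71416461172 ≈ -1.9733)
(2759797 - 4167056)*(t + m) = (2759797 - 4167056)*(3438560 - 140922911449/71416461172) = -1407259*245569645804680871/71416461172 = -49368584883635628263227/10202351596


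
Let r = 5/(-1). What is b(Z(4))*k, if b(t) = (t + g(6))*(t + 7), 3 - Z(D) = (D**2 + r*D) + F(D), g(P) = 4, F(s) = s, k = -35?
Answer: -2450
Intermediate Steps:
r = -5 (r = 5*(-1) = -5)
Z(D) = 3 - D**2 + 4*D (Z(D) = 3 - ((D**2 - 5*D) + D) = 3 - (D**2 - 4*D) = 3 + (-D**2 + 4*D) = 3 - D**2 + 4*D)
b(t) = (4 + t)*(7 + t) (b(t) = (t + 4)*(t + 7) = (4 + t)*(7 + t))
b(Z(4))*k = (28 + (3 - 1*4**2 + 4*4)**2 + 11*(3 - 1*4**2 + 4*4))*(-35) = (28 + (3 - 1*16 + 16)**2 + 11*(3 - 1*16 + 16))*(-35) = (28 + (3 - 16 + 16)**2 + 11*(3 - 16 + 16))*(-35) = (28 + 3**2 + 11*3)*(-35) = (28 + 9 + 33)*(-35) = 70*(-35) = -2450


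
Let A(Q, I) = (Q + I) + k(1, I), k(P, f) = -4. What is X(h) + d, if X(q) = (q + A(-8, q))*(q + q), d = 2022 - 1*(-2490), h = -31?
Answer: 9100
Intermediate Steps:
d = 4512 (d = 2022 + 2490 = 4512)
A(Q, I) = -4 + I + Q (A(Q, I) = (Q + I) - 4 = (I + Q) - 4 = -4 + I + Q)
X(q) = 2*q*(-12 + 2*q) (X(q) = (q + (-4 + q - 8))*(q + q) = (q + (-12 + q))*(2*q) = (-12 + 2*q)*(2*q) = 2*q*(-12 + 2*q))
X(h) + d = 4*(-31)*(-6 - 31) + 4512 = 4*(-31)*(-37) + 4512 = 4588 + 4512 = 9100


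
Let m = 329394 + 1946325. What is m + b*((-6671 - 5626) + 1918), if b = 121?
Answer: 1019860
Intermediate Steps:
m = 2275719
m + b*((-6671 - 5626) + 1918) = 2275719 + 121*((-6671 - 5626) + 1918) = 2275719 + 121*(-12297 + 1918) = 2275719 + 121*(-10379) = 2275719 - 1255859 = 1019860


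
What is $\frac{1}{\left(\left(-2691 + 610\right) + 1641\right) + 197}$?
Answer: $- \frac{1}{243} \approx -0.0041152$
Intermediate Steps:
$\frac{1}{\left(\left(-2691 + 610\right) + 1641\right) + 197} = \frac{1}{\left(-2081 + 1641\right) + 197} = \frac{1}{-440 + 197} = \frac{1}{-243} = - \frac{1}{243}$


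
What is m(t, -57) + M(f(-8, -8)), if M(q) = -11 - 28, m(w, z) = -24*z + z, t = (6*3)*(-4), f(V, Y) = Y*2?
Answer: 1272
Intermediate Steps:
f(V, Y) = 2*Y
t = -72 (t = 18*(-4) = -72)
m(w, z) = -23*z
M(q) = -39
m(t, -57) + M(f(-8, -8)) = -23*(-57) - 39 = 1311 - 39 = 1272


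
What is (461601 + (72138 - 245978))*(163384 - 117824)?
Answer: 13110391160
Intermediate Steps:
(461601 + (72138 - 245978))*(163384 - 117824) = (461601 - 173840)*45560 = 287761*45560 = 13110391160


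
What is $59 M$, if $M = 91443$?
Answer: $5395137$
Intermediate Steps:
$59 M = 59 \cdot 91443 = 5395137$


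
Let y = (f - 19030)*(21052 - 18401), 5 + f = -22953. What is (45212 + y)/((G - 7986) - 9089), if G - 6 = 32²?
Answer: 111264976/16045 ≈ 6934.6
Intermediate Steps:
f = -22958 (f = -5 - 22953 = -22958)
y = -111310188 (y = (-22958 - 19030)*(21052 - 18401) = -41988*2651 = -111310188)
G = 1030 (G = 6 + 32² = 6 + 1024 = 1030)
(45212 + y)/((G - 7986) - 9089) = (45212 - 111310188)/((1030 - 7986) - 9089) = -111264976/(-6956 - 9089) = -111264976/(-16045) = -111264976*(-1/16045) = 111264976/16045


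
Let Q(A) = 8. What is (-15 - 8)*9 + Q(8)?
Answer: -199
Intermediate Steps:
(-15 - 8)*9 + Q(8) = (-15 - 8)*9 + 8 = -23*9 + 8 = -207 + 8 = -199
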